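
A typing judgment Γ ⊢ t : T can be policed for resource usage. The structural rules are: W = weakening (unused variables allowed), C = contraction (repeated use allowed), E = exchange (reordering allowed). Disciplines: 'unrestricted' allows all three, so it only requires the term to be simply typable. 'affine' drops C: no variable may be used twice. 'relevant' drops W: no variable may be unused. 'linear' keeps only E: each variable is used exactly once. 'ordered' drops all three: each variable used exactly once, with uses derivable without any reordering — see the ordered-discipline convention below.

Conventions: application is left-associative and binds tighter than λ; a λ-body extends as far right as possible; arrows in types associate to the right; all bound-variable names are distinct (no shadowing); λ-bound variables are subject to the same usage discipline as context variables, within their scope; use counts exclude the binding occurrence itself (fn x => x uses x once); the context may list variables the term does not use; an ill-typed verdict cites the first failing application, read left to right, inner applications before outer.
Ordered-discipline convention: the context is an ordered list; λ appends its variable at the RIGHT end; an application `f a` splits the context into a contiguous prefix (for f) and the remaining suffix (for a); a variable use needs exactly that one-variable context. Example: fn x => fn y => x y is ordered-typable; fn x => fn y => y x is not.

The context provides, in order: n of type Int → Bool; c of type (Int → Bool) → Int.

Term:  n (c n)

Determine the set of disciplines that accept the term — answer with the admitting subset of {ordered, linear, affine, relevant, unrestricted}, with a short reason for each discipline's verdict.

admitted by: relevant, unrestricted
variable uses: n ×2, c ×1
use order (left to right): n, c, n
typing: ✓ — Bool
ordered: ✗, n ×2 used more than once (contraction)
linear: ✗, n ×2 used more than once (contraction)
affine: ✗, n ×2 used more than once (contraction)
relevant: ✓, every one of n, c appears
unrestricted: ✓, simply typable at Bool; W, C, E all held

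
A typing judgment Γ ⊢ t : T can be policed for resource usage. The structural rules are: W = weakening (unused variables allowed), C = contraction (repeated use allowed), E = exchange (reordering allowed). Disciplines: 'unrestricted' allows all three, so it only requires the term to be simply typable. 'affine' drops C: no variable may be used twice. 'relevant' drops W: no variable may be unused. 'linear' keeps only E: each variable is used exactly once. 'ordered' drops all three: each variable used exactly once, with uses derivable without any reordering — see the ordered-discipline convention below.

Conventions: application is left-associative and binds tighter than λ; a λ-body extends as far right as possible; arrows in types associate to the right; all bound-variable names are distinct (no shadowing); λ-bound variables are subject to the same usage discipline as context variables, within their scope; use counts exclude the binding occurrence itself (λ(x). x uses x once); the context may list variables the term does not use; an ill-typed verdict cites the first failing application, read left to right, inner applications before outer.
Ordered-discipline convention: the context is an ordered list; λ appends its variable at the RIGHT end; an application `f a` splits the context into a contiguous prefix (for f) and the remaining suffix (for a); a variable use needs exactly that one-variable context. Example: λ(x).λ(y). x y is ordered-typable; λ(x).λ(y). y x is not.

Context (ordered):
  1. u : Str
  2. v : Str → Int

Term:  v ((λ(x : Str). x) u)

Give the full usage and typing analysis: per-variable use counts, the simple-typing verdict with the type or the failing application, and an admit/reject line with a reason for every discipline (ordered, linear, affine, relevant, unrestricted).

use counts: u=1; v=1; x (bound)=1
use order (left to right): v, x, u
typing: well-typed at Int
ordered: ✗, no contiguous prefix/suffix split fits v, x, u
linear: ✓, single use per variable (u, v, x)
affine: ✓, at most one use each (u, v, x)
relevant: ✓, none of u, v, x goes unused
unrestricted: ✓, simply typable at Int; W, C, E all held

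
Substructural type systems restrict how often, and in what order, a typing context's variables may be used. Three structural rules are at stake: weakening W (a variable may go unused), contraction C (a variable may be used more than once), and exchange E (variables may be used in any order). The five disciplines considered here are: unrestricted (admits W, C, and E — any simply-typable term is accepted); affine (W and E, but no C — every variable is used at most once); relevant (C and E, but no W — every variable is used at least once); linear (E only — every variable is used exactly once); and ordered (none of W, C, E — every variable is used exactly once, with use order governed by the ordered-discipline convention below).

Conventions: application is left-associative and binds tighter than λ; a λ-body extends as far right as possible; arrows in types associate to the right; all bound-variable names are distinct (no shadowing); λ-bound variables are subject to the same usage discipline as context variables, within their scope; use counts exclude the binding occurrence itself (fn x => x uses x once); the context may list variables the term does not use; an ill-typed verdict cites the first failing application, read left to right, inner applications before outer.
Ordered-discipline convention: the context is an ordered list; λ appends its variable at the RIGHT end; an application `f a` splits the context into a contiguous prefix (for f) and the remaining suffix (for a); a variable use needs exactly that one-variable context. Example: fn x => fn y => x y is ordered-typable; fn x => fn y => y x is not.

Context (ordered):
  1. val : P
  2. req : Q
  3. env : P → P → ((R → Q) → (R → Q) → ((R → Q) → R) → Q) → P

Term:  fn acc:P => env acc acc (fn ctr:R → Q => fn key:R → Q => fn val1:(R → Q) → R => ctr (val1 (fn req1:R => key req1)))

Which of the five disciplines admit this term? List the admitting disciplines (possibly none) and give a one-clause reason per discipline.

accepted by: unrestricted
counts: val ×0; req ×0; env ×1; acc (λ-bound) ×2; ctr (λ-bound) ×1; key (λ-bound) ×1; val1 (λ-bound) ×1; req1 (λ-bound) ×1
order of uses: env, acc, acc, ctr, val1, key, req1
typing: well-typed — term : P → P
ordered: ✗ — uses contraction: acc ×2; unused: val, req — weakening required
linear: ✗ — uses contraction: acc ×2; unused: val, req — weakening required
affine: ✗ — uses contraction: acc ×2
relevant: ✗ — unused: val, req — weakening required
unrestricted: ✓ — typability at P → P is all that's needed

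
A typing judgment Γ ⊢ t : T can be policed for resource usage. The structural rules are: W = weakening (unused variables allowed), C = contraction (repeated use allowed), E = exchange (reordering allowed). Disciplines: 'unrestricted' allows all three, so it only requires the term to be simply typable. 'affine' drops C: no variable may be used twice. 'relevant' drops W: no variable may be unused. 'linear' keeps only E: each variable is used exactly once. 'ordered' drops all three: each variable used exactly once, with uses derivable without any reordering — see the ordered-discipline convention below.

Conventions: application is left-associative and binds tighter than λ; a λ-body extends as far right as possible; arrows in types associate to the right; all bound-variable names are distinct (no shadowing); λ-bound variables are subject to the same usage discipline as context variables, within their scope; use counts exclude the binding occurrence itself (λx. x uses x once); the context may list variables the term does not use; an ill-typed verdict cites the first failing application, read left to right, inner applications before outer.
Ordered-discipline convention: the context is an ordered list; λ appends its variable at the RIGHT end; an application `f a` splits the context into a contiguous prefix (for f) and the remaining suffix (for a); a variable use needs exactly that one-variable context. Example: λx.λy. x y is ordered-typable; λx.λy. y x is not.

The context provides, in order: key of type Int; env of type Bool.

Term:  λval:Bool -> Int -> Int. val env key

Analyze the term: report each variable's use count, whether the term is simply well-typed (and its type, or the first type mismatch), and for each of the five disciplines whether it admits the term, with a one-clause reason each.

usage: key: 1×, env: 1×, val (λ-bound): 1×
uses in reading order: val, env, key
typing: ✓ — (Bool -> Int -> Int) -> Int
ordered: ✗, no ordered split (uses run val, env, key)
linear: ✓, each of key, env, val used exactly once
affine: ✓, key, env, val: no repeats, contraction unneeded
relevant: ✓, key, env, val: all used, weakening unneeded
unrestricted: ✓, simply typable at (Bool -> Int -> Int) -> Int; W, C, E all held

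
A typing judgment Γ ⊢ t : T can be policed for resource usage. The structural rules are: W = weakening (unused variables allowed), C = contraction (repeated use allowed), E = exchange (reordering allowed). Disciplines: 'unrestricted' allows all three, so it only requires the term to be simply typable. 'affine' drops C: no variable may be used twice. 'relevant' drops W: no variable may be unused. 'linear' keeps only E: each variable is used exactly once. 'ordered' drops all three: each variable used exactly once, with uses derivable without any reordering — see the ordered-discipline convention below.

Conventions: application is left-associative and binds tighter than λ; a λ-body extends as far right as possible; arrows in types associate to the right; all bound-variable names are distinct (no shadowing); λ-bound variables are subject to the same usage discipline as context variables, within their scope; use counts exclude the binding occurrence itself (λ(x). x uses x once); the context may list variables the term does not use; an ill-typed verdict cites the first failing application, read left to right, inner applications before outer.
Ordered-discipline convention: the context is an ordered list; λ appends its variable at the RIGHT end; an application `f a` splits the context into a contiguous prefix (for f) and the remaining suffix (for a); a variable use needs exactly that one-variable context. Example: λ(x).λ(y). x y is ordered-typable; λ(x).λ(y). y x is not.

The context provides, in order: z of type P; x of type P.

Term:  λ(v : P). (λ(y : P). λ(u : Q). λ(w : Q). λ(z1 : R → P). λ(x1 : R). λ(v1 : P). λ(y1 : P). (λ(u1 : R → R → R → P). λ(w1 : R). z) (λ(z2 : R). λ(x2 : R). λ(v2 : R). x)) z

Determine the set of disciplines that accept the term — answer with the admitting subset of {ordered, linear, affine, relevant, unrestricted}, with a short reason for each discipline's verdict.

admitting disciplines: unrestricted
variable uses: z: 2×, x: 1×, v (bound): 0×, y (bound): 0×, u (bound): 0×, w (bound): 0×, z1 (bound): 0×, x1 (bound): 0×, v1 (bound): 0×, y1 (bound): 0×, u1 (bound): 0×, w1 (bound): 0×, z2 (bound): 0×, x2 (bound): 0×, v2 (bound): 0×
uses in reading order: z, x, z
typing: well-typed at P → Q → Q → (R → P) → R → P → P → R → P
ordered: ✗ — needs contraction — z ×2; needs weakening: v, y, u, w, z1, x1, v1, y1, u1, w1, z2, x2, v2 unused
linear: ✗ — needs contraction — z ×2; needs weakening: v, y, u, w, z1, x1, v1, y1, u1, w1, z2, x2, v2 unused
affine: ✗ — needs contraction — z ×2
relevant: ✗ — needs weakening: v, y, u, w, z1, x1, v1, y1, u1, w1, z2, x2, v2 unused
unrestricted: ✓ — typability at P → Q → Q → (R → P) → R → P → P → R → P is all that's needed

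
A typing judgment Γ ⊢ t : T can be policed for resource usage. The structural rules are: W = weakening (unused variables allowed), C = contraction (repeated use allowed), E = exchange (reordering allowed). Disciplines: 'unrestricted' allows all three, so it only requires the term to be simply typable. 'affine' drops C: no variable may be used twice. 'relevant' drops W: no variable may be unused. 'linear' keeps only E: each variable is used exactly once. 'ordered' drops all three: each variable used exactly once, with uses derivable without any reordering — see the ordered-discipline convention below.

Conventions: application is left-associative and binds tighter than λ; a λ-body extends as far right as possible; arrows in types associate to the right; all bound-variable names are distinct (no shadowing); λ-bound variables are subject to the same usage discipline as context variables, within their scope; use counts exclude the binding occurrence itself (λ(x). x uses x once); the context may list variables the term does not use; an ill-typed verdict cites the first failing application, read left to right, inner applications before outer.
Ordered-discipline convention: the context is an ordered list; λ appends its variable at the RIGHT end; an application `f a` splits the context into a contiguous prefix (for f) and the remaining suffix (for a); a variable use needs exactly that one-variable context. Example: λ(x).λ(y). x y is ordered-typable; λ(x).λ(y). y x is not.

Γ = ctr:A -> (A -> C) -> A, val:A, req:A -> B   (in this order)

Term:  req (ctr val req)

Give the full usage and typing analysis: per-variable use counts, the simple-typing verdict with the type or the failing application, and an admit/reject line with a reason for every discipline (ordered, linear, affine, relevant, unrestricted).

usage: ctr: 1, val: 1, req: 2
uses in reading order: req, ctr, val, req
typing: ill-typed: argument of type A -> B where A -> C is required
ordered: ✗, the type mismatch rejects it
linear: ✗, not simply typable
affine: ✗, fails simple typing
relevant: ✗, a type mismatch blocks all five
unrestricted: ✗, the type mismatch rejects it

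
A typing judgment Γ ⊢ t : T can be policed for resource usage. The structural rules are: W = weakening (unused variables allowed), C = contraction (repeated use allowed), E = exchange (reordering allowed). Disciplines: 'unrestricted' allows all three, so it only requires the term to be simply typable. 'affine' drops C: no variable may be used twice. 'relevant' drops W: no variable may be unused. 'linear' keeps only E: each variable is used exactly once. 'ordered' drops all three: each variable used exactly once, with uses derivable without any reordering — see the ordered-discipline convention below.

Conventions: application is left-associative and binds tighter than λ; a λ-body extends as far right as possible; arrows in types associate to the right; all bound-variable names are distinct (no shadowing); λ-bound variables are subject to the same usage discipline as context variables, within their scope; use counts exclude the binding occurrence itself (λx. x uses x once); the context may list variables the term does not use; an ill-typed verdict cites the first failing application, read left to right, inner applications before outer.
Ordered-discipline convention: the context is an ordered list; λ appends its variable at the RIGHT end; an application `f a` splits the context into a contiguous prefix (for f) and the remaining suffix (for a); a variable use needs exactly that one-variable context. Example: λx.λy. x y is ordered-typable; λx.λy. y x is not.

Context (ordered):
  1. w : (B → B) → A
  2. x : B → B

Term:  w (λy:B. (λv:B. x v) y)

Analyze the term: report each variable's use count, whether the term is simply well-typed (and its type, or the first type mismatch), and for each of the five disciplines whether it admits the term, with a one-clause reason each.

usage: w ×1; x ×1; y (bound) ×1; v (bound) ×1
uses in reading order: w, x, v, y
typing: well-typed at A
ordered: ✓, single-use (w, x, y, v), ordered derivation ok
linear: ✓, w, x, y, v: one use apiece
affine: ✓, none of w, x, y, v used more than once
relevant: ✓, at least one use each (w, x, y, v)
unrestricted: ✓, simply typable at A; W, C, E all held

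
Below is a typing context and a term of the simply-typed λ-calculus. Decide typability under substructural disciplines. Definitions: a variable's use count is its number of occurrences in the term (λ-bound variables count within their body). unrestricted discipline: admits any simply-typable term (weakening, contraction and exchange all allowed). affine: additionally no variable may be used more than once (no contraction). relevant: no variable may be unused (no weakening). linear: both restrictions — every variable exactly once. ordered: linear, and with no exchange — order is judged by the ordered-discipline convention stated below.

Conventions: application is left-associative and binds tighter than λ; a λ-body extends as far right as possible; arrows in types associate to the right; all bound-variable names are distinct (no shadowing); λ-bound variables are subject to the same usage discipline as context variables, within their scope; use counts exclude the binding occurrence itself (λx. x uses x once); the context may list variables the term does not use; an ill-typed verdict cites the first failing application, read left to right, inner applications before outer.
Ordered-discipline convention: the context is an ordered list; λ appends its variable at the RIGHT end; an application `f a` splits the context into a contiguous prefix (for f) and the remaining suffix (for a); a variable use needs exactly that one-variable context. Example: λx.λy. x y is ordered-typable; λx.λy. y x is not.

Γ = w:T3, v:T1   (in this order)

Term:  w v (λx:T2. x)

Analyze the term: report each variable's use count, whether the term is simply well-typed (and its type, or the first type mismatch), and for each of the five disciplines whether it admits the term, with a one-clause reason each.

use counts: w: 1, v: 1, x (λ-bound): 1
order of uses: w, v, x
typing: ill-typed: can't apply a value of type T3
ordered: ✗, not simply typable
linear: ✗, fails simple typing
affine: ✗, a type mismatch blocks all five
relevant: ✗, the type mismatch rejects it
unrestricted: ✗, not simply typable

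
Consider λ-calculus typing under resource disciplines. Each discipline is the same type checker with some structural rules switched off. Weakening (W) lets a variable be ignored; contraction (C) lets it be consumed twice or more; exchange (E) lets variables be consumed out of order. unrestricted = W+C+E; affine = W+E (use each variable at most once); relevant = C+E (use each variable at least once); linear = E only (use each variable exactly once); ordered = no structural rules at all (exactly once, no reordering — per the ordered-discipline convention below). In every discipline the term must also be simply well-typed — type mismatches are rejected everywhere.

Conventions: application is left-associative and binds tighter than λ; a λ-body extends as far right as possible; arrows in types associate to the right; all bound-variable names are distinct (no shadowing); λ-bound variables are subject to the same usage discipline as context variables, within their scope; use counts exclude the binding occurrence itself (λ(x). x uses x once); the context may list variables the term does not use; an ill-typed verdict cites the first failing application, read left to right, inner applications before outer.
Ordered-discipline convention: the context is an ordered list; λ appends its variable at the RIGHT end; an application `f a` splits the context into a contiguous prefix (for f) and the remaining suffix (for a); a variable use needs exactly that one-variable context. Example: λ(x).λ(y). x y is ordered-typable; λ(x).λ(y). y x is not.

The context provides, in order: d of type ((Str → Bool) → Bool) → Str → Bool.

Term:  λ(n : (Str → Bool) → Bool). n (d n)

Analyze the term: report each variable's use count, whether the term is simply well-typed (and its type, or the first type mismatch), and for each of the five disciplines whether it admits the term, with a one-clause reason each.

usage: d: 1×, n [bound]: 2×
order of uses: n, d, n
typing: ✓ — ((Str → Bool) → Bool) → Bool
ordered: ✗ — repeated use of n ×2
linear: ✗ — repeated use of n ×2
affine: ✗ — repeated use of n ×2
relevant: ✓ — at least one use each (d, n)
unrestricted: ✓ — type-checks (((Str → Bool) → Bool) → Bool) and nothing is barred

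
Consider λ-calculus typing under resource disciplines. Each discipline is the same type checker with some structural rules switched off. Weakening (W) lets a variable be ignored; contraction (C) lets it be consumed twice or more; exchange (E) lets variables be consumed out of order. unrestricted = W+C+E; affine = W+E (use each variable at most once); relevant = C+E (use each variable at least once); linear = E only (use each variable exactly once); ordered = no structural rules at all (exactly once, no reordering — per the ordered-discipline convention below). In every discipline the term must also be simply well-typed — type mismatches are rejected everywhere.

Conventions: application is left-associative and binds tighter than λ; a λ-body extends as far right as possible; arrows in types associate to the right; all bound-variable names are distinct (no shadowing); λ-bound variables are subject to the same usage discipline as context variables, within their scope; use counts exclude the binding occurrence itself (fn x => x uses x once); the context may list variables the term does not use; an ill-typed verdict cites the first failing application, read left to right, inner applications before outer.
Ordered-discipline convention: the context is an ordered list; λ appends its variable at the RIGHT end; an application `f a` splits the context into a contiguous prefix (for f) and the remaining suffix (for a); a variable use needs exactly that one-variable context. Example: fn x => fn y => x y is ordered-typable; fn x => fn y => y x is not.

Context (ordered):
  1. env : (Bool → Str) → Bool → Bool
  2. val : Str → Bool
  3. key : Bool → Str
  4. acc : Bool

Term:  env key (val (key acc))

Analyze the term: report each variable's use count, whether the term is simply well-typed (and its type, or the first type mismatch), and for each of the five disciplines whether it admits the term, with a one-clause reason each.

variable uses: env ×1, val ×1, key ×2, acc ×1
left-to-right use order: env, key, val, key, acc
typing: ✓ — Bool
ordered: ✗, uses contraction: key ×2
linear: ✗, uses contraction: key ×2
affine: ✗, uses contraction: key ×2
relevant: ✓, every one of env, val, key, acc appears
unrestricted: ✓, well-typed at Bool; no restrictions here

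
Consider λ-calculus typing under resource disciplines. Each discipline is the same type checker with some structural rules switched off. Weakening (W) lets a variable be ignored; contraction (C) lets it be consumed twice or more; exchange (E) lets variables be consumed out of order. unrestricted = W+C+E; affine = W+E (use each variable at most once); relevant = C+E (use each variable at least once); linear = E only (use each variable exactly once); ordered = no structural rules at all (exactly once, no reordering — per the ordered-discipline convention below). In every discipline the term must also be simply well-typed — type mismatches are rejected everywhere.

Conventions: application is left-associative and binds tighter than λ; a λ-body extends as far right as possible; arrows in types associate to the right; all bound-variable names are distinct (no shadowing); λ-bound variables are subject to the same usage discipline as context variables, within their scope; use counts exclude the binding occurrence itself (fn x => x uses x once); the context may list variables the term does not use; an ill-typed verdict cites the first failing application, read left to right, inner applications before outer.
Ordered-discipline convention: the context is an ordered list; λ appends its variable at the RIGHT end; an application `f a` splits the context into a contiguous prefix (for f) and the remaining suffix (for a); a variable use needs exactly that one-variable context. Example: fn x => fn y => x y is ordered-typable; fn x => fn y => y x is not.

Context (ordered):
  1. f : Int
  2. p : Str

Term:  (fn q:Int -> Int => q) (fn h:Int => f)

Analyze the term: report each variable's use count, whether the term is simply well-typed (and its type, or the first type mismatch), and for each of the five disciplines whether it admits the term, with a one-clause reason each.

use counts: f=1, p=0, q [bound]=1, h [bound]=0
uses in reading order: q, f
typing: the term checks, with type Int -> Int
ordered: ✗ — unused: p, h — weakening required
linear: ✗ — unused: p, h — weakening required
affine: ✓ — no duplicate uses among f, p, q, h
relevant: ✗ — unused: p, h — weakening required
unrestricted: ✓ — type-checks (Int -> Int) and nothing is barred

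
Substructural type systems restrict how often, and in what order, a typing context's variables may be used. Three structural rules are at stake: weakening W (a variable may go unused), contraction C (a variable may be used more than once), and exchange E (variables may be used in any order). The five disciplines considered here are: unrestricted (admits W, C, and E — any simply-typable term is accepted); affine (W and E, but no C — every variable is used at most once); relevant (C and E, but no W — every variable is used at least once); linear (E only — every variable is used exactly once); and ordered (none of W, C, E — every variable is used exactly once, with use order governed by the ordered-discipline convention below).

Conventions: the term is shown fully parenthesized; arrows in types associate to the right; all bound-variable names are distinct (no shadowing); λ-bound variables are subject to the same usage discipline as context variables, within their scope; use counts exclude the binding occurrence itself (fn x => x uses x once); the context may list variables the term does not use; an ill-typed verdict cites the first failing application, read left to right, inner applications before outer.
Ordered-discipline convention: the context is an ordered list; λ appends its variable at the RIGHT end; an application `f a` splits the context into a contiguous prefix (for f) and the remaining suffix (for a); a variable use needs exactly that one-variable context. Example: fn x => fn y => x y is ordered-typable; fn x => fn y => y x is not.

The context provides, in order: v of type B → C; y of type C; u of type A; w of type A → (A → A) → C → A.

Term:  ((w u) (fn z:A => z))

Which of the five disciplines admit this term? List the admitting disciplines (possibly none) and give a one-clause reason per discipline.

admitting disciplines: affine, unrestricted
variable uses: v: 0×; y: 0×; u: 1×; w: 1×; z (λ-bound): 1×
order of uses: w, u, z
typing: well-typed — term : C → A
ordered: ✗, unused: v, y — weakening required
linear: ✗, unused: v, y — weakening required
affine: ✓, v, y, u, w, z: no repeats, contraction unneeded
relevant: ✗, unused: v, y — weakening required
unrestricted: ✓, simply typable at C → A; W, C, E all held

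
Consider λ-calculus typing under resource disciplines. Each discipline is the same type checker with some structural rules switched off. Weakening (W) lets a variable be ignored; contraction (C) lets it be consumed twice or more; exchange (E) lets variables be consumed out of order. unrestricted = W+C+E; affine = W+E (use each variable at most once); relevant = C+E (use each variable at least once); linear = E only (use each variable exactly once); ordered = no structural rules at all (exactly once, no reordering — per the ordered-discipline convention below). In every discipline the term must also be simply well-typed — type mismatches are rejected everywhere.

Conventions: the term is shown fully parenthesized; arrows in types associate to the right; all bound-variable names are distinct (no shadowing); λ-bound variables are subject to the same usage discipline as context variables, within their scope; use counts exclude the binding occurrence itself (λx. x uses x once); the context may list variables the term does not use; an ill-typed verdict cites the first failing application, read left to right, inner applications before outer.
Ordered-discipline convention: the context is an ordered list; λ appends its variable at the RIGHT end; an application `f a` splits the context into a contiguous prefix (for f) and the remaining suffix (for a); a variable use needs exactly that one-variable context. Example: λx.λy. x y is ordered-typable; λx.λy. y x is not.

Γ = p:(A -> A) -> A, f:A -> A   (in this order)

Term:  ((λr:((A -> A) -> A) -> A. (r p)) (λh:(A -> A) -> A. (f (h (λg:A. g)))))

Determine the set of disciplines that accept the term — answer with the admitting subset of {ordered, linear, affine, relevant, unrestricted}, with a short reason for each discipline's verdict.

admitted in: linear, affine, relevant, unrestricted
usage: p=1, f=1, r (bound)=1, h (bound)=1, g (bound)=1
use order (left to right): r, p, f, h, g
typing: ✓ — A
ordered: ✗ — no ordered split (uses run r, p, f, h, g)
linear: ✓ — exactly-once usage across p, f, r, h, g
affine: ✓ — at most one use each (p, f, r, h, g)
relevant: ✓ — p, f, r, h, g: all used, weakening unneeded
unrestricted: ✓ — simply typable at A; W, C, E all held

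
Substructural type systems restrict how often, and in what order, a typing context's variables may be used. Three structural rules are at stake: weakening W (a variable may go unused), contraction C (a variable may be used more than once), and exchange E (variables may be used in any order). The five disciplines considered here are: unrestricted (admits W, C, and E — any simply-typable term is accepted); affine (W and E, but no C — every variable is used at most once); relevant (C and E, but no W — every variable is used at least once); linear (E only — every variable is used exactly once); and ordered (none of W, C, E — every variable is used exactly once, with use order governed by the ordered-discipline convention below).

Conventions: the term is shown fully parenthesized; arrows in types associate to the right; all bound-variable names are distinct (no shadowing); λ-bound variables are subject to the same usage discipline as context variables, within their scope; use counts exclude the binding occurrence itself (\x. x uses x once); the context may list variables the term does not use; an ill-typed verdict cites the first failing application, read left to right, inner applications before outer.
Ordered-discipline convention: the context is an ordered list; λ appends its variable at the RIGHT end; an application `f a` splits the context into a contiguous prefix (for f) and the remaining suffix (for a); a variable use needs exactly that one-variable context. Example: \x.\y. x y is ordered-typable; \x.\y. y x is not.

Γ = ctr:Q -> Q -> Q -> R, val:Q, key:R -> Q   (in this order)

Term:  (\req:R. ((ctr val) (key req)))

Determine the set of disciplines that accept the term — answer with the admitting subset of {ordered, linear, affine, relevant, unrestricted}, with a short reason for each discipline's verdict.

admitted by: ordered, linear, affine, relevant, unrestricted
use counts: ctr ×1, val ×1, key ×1, req [bound] ×1
uses in reading order: ctr, val, key, req
typing: ✓ — R -> Q -> R
ordered: ✓, single-use (ctr, val, key, req), ordered derivation ok
linear: ✓, single use per variable (ctr, val, key, req)
affine: ✓, ctr, val, key, req: no repeats, contraction unneeded
relevant: ✓, at least one use each (ctr, val, key, req)
unrestricted: ✓, simply typable at R -> Q -> R; W, C, E all held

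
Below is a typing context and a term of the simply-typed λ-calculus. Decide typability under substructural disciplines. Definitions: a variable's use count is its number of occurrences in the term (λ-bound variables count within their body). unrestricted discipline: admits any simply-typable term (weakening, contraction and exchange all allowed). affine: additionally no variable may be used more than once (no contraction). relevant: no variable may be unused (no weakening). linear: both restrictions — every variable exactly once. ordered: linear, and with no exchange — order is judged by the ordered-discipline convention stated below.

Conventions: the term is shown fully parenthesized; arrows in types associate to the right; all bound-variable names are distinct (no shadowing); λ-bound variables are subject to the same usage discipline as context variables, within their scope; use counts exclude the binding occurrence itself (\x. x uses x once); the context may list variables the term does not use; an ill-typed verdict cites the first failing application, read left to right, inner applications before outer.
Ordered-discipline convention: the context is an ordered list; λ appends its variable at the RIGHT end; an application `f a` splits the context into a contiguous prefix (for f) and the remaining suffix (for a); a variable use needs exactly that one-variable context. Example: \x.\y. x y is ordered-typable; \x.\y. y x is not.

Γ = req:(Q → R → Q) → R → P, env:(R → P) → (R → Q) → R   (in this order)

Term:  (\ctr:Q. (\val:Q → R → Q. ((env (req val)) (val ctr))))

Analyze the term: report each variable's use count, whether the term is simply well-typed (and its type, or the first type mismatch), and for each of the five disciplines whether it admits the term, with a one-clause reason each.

use counts: req: 1×, env: 1×, ctr [bound]: 1×, val [bound]: 2×
use order (left to right): env, req, val, val, ctr
typing: ✓ — Q → (Q → R → Q) → R
ordered: ✗ — repeated use of val ×2
linear: ✗ — repeated use of val ×2
affine: ✗ — repeated use of val ×2
relevant: ✓ — none of req, env, ctr, val goes unused
unrestricted: ✓ — typability at Q → (Q → R → Q) → R is all that's needed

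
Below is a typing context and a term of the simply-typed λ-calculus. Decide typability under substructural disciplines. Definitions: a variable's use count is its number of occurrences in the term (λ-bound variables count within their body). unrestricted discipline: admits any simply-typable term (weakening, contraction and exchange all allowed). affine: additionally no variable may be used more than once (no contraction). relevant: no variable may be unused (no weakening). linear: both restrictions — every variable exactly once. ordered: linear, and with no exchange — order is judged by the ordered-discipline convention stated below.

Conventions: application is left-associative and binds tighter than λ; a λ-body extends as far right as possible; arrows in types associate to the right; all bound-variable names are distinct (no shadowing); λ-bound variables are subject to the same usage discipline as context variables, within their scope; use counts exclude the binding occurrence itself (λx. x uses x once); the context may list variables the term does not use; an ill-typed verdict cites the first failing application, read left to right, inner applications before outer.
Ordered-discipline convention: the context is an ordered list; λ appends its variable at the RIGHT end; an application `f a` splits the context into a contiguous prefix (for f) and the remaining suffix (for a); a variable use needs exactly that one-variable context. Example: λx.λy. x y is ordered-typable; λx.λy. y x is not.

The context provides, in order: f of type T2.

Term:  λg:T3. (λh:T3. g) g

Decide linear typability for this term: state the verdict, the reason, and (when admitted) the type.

no — uses contraction: g ×2; f, h left unused
counts: f=0; g (λ-bound)=2; h (λ-bound)=0
order of uses: g, g
typing: the term checks, with type T3 -> T3
summary: ordered ✗ · linear ✗ · affine ✗ · relevant ✗ · unrestricted ✓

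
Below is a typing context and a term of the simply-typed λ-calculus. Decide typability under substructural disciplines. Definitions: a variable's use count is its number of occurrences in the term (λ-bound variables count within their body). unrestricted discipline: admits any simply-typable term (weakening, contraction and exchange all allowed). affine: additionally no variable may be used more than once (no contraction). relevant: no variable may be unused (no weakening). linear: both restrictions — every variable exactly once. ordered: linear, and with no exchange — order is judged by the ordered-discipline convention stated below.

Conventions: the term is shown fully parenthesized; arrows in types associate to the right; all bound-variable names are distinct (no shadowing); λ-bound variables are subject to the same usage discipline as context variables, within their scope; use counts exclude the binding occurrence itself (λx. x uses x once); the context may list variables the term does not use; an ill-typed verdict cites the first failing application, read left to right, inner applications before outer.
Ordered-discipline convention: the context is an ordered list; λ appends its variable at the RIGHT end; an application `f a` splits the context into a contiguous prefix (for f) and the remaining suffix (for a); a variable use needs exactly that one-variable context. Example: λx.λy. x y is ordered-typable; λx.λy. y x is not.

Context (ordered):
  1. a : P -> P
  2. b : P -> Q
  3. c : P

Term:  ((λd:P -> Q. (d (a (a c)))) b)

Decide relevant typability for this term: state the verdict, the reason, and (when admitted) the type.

yes — every one of a, b, c, d appears; term : Q
counts: a: 2×; b: 1×; c: 1×; d (λ-bound): 1×
use order (left to right): d, a, a, c, b
typing: ✓ — Q
all disciplines: ordered ✗; linear ✗; affine ✗; relevant ✓; unrestricted ✓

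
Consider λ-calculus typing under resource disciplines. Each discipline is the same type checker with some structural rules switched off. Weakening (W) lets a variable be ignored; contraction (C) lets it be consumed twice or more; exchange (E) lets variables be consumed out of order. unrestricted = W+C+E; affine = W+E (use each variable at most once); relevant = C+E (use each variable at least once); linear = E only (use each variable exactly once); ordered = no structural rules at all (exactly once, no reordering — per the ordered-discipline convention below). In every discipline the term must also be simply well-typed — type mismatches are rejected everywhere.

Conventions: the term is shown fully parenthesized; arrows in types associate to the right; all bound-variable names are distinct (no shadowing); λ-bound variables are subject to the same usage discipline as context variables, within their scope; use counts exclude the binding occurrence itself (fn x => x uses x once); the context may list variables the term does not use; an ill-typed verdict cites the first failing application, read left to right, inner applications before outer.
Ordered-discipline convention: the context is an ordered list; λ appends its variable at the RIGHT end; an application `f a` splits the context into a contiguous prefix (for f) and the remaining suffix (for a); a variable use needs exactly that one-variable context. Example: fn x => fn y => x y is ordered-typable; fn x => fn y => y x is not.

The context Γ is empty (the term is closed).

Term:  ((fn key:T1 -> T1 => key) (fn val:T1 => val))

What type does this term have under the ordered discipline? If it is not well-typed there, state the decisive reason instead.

term : T1 -> T1
variable uses: key (λ-bound): 1; val (λ-bound): 1
order of uses: key, val
typing: the term checks, with type T1 -> T1
summary: ordered ✓ · linear ✓ · affine ✓ · relevant ✓ · unrestricted ✓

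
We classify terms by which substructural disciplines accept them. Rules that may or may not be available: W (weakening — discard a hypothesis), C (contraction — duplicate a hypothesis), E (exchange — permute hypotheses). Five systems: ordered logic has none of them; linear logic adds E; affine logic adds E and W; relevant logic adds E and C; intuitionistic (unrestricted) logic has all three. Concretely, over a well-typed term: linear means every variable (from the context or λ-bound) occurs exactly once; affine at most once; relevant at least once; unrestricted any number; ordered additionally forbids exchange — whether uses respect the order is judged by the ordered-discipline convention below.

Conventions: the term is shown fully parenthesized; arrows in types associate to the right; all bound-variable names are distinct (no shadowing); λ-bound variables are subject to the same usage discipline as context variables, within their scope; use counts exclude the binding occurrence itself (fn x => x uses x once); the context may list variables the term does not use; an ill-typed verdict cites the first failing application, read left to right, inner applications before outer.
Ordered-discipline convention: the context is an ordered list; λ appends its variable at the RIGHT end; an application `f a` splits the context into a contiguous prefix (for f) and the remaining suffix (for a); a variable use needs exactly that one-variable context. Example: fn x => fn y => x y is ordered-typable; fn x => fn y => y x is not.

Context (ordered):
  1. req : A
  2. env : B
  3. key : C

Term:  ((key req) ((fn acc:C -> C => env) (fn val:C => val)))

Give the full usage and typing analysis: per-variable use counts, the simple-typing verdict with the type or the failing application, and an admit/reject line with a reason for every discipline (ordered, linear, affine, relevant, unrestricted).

usage: req=1, env=1, key=1, acc (bound)=0, val (bound)=1
left-to-right use order: key, req, env, val
typing: ill-typed: can't apply a value of type C
ordered ✗ (fails simple typing)
linear ✗ (a type mismatch blocks all five)
affine ✗ (the type mismatch rejects it)
relevant ✗ (not simply typable)
unrestricted ✗ (fails simple typing)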